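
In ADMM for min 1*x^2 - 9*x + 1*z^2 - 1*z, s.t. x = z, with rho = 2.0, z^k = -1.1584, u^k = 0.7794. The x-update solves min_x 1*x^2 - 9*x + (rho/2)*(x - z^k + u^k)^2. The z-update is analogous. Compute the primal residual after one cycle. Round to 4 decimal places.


ADMM iteration with rho = 2.0, z^k = -1.1584, u^k = 0.7794
Step 1: x-update.
Minimize 1*x^2 - 9*x + (2.0/2)*(x + 1.1584 + 0.7794)^2
FOC: (2*1 + 2.0)*x = 9 + 2.0*(-1.1584 - 0.7794)
x^{k+1} = 1.2811
Step 2: z-update.
Minimize 1*z^2 - 1*z + (2.0/2)*(1.2811 - z + 0.7794)^2
FOC: (2*1 + 2.0)*z = 1 + 2.0*(1.2811 + 0.7794)
z^{k+1} = 1.2803
Step 3: u-update.
u^{k+1} = 0.7794 + 1.2811 - 1.2803 = 0.7803
Step 4: Primal residual = |1.2811 - 1.2803| = 0.0009


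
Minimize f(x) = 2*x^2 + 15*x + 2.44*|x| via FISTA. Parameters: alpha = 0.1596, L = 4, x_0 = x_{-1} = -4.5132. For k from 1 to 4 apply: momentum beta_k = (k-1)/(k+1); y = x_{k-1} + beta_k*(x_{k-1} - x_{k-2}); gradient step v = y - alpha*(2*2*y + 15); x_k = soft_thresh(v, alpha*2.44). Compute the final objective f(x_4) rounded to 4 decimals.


FISTA on f(x) = 2*x^2 + 15*x + 2.44*|x|
L = 4, alpha = 0.1596
Iteration 1: beta = 0.0, y = -4.5132 + 0.0*(-4.5132 + 4.5132) = -4.5132
  grad(y) = -3.0528, v = y - alpha*grad = -4.026
  prox(v) = soft_thresh(-4.026, 0.3894) = -3.6365
Iteration 2: beta = 0.3333, y = -3.6365 + 0.3333*(-3.6365 + 4.5132) = -3.3443
  grad(y) = 1.6227, v = y - alpha*grad = -3.6033
  prox(v) = soft_thresh(-3.6033, 0.3894) = -3.2139
Iteration 3: beta = 0.5, y = -3.2139 + 0.5*(-3.2139 + 3.6365) = -3.0026
  grad(y) = 2.9898, v = y - alpha*grad = -3.4797
  prox(v) = soft_thresh(-3.4797, 0.3894) = -3.0903
Iteration 4: beta = 0.6, y = -3.0903 + 0.6*(-3.0903 + 3.2139) = -3.0161
  grad(y) = 2.9354, v = y - alpha*grad = -3.4846
  prox(v) = soft_thresh(-3.4846, 0.3894) = -3.0952
f(x_4) = 2*(-3.0952)^2 + 15*(-3.0952) + 2.44*|-3.0952| = -19.7152


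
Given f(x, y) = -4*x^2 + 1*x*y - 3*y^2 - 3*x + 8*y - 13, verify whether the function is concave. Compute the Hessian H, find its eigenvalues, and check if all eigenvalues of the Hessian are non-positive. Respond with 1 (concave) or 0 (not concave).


The Hessian of f(x,y) = -4*x^2 + 1*x*y - 3*y^2 - 3*x + 8*y - 13 is:
H = [[-8, 1], [1, -6]]
Trace = -8 - 6 = -14
Determinant = -8*-6 - (1)^2 = 47
Discriminant = (-14)^2 - 4*47 = 8.0
Eigenvalues: lambda_1 = -8.4142, lambda_2 = -5.5858
The function is concave.

1


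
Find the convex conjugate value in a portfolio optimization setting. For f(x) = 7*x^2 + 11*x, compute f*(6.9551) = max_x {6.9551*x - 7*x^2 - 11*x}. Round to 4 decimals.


f*(y) = sup_x {y*x - a*x^2 - b*x} = sup_x {(y-b)*x - a*x^2}
FOC: (y - b) - 2a*x = 0 => x* = (y - b)/(2a)
x* = (6.9551 - 11)/(2*7) = -0.2889
f*(6.9551) = (y-b)^2/(4a) = (6.9551 - 11)^2/(4*7)
= 16.3612/28 = 0.5843


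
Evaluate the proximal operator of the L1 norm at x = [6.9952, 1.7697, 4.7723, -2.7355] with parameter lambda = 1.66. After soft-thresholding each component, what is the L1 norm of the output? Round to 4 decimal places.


Soft-thresholding with lambda = 1.66:
prox(6.9952) = sign(6.9952)*max(|6.9952| - 1.66, 0) = 5.3352
prox(1.7697) = sign(1.7697)*max(|1.7697| - 1.66, 0) = 0.1097
prox(4.7723) = sign(4.7723)*max(|4.7723| - 1.66, 0) = 3.1123
prox(-2.7355) = sign(-2.7355)*max(|-2.7355| - 1.66, 0) = -1.0755
prox(x) = [5.3352, 0.1097, 3.1123, -1.0755]
||prox(x)||_1 = 5.3352 + 0.1097 + 3.1123 + 1.0755 = 9.6327


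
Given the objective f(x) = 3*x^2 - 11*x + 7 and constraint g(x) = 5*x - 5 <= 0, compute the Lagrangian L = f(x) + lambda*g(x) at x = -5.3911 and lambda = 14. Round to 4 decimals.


Step 1: Evaluate f(x).
f(-5.3911) = 3*(-5.3911)^2 - 11*(-5.3911) + 7 = 153.494
Step 2: Evaluate g(x).
g(-5.3911) = 5*-5.3911 - 5 = -31.9555
Step 3: Compute Lagrangian.
L = 153.494 + 14*-31.9555 = -293.883


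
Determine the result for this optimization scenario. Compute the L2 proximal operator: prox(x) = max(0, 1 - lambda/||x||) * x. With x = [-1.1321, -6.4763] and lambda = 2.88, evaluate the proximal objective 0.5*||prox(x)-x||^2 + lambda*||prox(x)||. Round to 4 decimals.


Step 1: Compute ||x||.
||x|| = 6.5745
Step 2: Compute scaling factor.
scale = max(0, 1 - 2.88/6.5745) = 0.5619
Step 3: prox(x) = [-0.6362, -3.6393]
||prox(x)|| = 3.6945
Step 4: Proximal objective.
0.5*||prox-x||^2 = 4.1472
lambda*||prox|| = 10.6402
Total = 14.7874


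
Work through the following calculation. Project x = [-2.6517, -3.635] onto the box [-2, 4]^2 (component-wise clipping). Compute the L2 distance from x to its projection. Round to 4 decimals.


Project each component onto [-2, 4].
clip(-2.6517) = -2.0, clip(-3.635) = -2.0
Projection = [-2.0, -2.0]
Squared diffs: [0.4247, 2.6732]
Distance = sqrt(3.0979) = 1.7601


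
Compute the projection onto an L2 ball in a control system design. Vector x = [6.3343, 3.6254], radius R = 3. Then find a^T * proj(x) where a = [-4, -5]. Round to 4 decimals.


Step 1: Compute ||x|| (intermediates to 6 decimals).
||x|| = sqrt(6.3343^2 + 3.6254^2) = 7.298416
Step 2: Project.
Since ||x|| > R, scale = R/||x|| = 3/7.298416 = 0.411048, proj(x) = scale * x
proj(x) = [2.603701, 1.490213]
Step 3: Dot product.
a^T * proj(x) = -4*2.603701 - 5*1.490213 = -17.8659


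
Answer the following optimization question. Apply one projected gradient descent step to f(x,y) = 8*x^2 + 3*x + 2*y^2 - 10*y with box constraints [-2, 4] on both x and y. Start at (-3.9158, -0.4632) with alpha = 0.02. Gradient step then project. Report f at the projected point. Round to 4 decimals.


Step 1: Compute gradient at (-3.9158, -0.4632).
grad_x = 2*8*-3.9158 + 3 = -59.6528
grad_y = 2*2*-0.4632 - 10 = -11.8528
Step 2: Gradient step.
x_raw = -3.9158 - 0.02*-59.6528 = -2.7227
y_raw = -0.4632 - 0.02*-11.8528 = -0.2261
Step 3: Project onto [-2, 4].
x_proj = clip(-2.7227) = -2.0
y_proj = clip(-0.2261) = -0.2261
Step 4: Evaluate f.
f(-2.0, -0.2261) = 28.3637


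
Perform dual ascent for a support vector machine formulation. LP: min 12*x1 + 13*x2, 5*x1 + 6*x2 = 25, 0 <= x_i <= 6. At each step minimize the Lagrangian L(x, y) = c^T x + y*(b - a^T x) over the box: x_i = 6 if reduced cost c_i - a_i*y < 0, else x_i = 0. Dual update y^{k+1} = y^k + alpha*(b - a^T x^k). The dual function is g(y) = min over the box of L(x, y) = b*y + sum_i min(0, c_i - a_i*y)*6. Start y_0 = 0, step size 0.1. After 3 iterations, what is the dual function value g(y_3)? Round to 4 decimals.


Dual ascent for LP: min 12*x1 + 13*x2, 5*x1 + 6*x2 = 25, 0 <= x_i <= 6
Step 1: y^k = 0.0, reduced costs: (12.0, 13.0)
  x^k = (0.0, 0.0), subgradient = b - a^T x = 25.0
  y^{k+1} = 0.0 + 0.1*25.0 = 2.5
Step 2: y^k = 2.5, reduced costs: (-0.5, -2.0)
  x^k = (6.0, 6.0), subgradient = b - a^T x = -41.0
  y^{k+1} = 2.5 + 0.1*-41.0 = -1.6
Step 3: y^k = -1.6, reduced costs: (20.0, 22.6)
  x^k = (0.0, 0.0), subgradient = b - a^T x = 25.0
  y^{k+1} = -1.6 + 0.1*25.0 = 0.9
Dual objective at y_3 = 0.9: reduced costs (7.5, 7.6), box minimizer x = (0.0, 0.0)
g(y_3) = b*y + (c1 - a1*y)*x1 + (c2 - a2*y)*x2 = 25*0.9 + 7.5*0.0 + 7.6*0.0 = 22.5 + 0.0 + 0.0 = 22.5


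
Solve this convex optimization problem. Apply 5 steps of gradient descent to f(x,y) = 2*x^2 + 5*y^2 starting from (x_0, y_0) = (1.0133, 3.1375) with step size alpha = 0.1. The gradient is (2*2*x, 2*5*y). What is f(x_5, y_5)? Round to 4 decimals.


Gradient descent on f(x,y) = 2*x^2 + 5*y^2.
Starting point: (1.0133, 3.1375), alpha = 0.1
Step 1: grad_x = 2*2*1.0133 = 4.0532, grad_y = 2*5*3.1375 = 31.375
  x_1 = 1.0133 - 0.1*4.0532 = 0.608
  y_1 = 3.1375 - 0.1*31.375 = 0.0
Step 2: grad_x = 2*2*0.608 = 2.4319, grad_y = 2*5*0.0 = 0.0
  x_2 = 0.608 - 0.1*2.4319 = 0.3648
  y_2 = 0.0 - 0.1*0.0 = 0.0
Step 3: grad_x = 2*2*0.3648 = 1.4592, grad_y = 2*5*0.0 = 0.0
  x_3 = 0.3648 - 0.1*1.4592 = 0.2189
  y_3 = 0.0 - 0.1*0.0 = 0.0
Step 4: grad_x = 2*2*0.2189 = 0.8755, grad_y = 2*5*0.0 = 0.0
  x_4 = 0.2189 - 0.1*0.8755 = 0.1313
  y_4 = 0.0 - 0.1*0.0 = 0.0
Step 5: grad_x = 2*2*0.1313 = 0.5253, grad_y = 2*5*0.0 = 0.0
  x_5 = 0.1313 - 0.1*0.5253 = 0.0788
  y_5 = 0.0 - 0.1*0.0 = 0.0
f(0.0788, 0.0) = 2*0.0788^2 + 5*0.0^2 = 0.0124


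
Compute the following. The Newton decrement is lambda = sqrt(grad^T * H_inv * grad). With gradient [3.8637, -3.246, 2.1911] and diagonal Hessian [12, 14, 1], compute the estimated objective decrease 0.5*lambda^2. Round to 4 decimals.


Step 1: H is diagonal, so H^(-1) * g = [0.322, -0.2319, 2.1911].
Step 2: g^T H^(-1) g = sum_i g_i^2 / H_ii
  = (3.8637)^2/12 + (-3.246)^2/14 + (2.1911)^2/1
  = 1.244 + 0.7526 + 4.8009 = 6.7975
Step 3: Objective decrease = 0.5 * g^T H^(-1) g = 3.3988


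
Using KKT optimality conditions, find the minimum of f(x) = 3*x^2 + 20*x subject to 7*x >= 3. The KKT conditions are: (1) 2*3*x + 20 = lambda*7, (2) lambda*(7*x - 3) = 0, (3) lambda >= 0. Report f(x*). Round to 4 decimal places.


Step 1: Try lambda = 0 (constraint inactive).
x_unc = -20/(2*3) = -3.3333
Check: 7*-3.3333 = -23.3331 < 3 -- violated!
Step 2: Constraint must be active: 7*x = 3
x* = 3/7 = 0.4286 (rounded; the exact value 3/7 is used below)
lambda = (2*3*(3/7) + 20)/7 = 3.2245
Step 3: Compute optimal value.
f(x*) = 3*(3/7)^2 + 20*(3/7) = 9.1224


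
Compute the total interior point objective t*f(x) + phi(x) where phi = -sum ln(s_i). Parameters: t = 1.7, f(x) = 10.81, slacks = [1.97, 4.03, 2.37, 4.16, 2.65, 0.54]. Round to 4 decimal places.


Step 1: Compute log-barrier.
ln values: [0.678, 1.3938, 0.8629, 1.4255, 0.9746, -0.6162]
phi = -(0.678 + 1.3938 + 0.8629 + 1.4255 + 0.9746 - 0.6162) = -4.7186
Step 2: Compute augmented objective.
t*f(x) = 1.7*10.81 = 18.377
Total = 18.377 - 4.7186 = 13.6584


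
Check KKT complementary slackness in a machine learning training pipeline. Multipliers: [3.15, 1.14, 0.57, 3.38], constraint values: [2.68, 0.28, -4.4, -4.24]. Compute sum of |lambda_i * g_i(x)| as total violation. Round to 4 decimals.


KKT complementary slackness check:
lambda_1 * g_1 = 3.15 * 2.68 = 8.442
lambda_2 * g_2 = 1.14 * 0.28 = 0.3192
lambda_3 * g_3 = 0.57 * -4.4 = -2.508
lambda_4 * g_4 = 3.38 * -4.24 = -14.3312
Total violation = 8.442 + 0.3192 + 2.508 + 14.3312 = 25.6004


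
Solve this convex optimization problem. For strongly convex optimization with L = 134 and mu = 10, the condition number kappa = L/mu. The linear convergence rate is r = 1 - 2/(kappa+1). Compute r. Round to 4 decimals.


Step 1: Compute the condition number.
kappa = L/mu = 134/10 = 13.4
Step 2: Compute the convergence rate.
r = 1 - 2/(kappa + 1) = 1 - 2*mu/(L + mu) = (L - mu)/(L + mu) = 124/144 = 0.8611


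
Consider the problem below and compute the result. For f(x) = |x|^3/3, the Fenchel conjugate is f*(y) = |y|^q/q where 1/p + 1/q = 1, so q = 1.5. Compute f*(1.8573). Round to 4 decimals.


The conjugate exponent q satisfies 1/p + 1/q = 1.
p = 3, so q = 3/(3 - 1) = 1.5
|y|^q = 1.8573^1.5 = 2.5312
f*(1.8573) = 2.5312 / 1.5 = 1.6875


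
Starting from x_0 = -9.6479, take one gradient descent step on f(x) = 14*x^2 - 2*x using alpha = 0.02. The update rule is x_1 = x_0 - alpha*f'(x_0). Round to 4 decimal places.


We compute the gradient at x_0 and apply the update.
f'(x) = 28*x - 2
f'(-9.6479) = 28*-9.6479 - 2 = -272.1412
x_1 = -9.6479 - 0.02*-272.1412 = -4.2051


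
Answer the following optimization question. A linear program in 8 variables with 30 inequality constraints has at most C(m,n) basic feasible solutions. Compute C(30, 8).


Each vertex corresponds to some choice of n active constraints out of m, so the number of vertices is at most C(m, n) = m! / (n!(m-n)!).
m = 30, n = 8
Numerator: 30 * 29 * 28 * 27 * 26 * 25 * 24 * 23
Denominator: 8! = 40320
C(30, 8) = 5852925


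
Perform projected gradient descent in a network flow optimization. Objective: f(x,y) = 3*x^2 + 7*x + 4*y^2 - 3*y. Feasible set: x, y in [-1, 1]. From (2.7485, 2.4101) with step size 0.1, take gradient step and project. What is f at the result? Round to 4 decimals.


Step 1: Compute gradient at (2.7485, 2.4101).
grad_x = 2*3*2.7485 + 7 = 23.491
grad_y = 2*4*2.4101 - 3 = 16.2808
Step 2: Gradient step.
x_raw = 2.7485 - 0.1*23.491 = 0.3994
y_raw = 2.4101 - 0.1*16.2808 = 0.782
Step 3: Project onto [-1, 1].
x_proj = clip(0.3994) = 0.3994
y_proj = clip(0.782) = 0.782
Step 4: Evaluate f.
f(0.3994, 0.782) = 3.3745


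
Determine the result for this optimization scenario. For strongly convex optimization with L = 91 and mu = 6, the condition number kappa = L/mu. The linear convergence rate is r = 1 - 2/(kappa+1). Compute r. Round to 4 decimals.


Step 1: Compute the condition number.
kappa = L/mu = 91/6 = 15.1667
Step 2: Compute the convergence rate.
r = 1 - 2/(kappa + 1) = 1 - 2*mu/(L + mu) = (L - mu)/(L + mu) = 85/97 = 0.8763


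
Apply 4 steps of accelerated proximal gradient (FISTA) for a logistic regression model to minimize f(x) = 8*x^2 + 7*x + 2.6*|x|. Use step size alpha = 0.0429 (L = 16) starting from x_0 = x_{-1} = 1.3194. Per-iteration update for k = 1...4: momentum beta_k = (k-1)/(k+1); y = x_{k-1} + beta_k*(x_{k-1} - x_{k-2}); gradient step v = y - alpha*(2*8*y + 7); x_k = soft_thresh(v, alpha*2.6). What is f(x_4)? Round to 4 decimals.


FISTA on f(x) = 8*x^2 + 7*x + 2.6*|x|
L = 16, alpha = 0.0429
Iteration 1: beta = 0.0, y = 1.3194 + 0.0*(1.3194 - 1.3194) = 1.3194
  grad(y) = 28.1104, v = y - alpha*grad = 0.1135
  prox(v) = soft_thresh(0.1135, 0.1115) = 0.0019
Iteration 2: beta = 0.3333, y = 0.0019 + 0.3333*(0.0019 - 1.3194) = -0.4372
  grad(y) = 0.0042, v = y - alpha*grad = -0.4374
  prox(v) = soft_thresh(-0.4374, 0.1115) = -0.3259
Iteration 3: beta = 0.5, y = -0.3259 + 0.5*(-0.3259 - 0.0019) = -0.4898
  grad(y) = -0.8364, v = y - alpha*grad = -0.4539
  prox(v) = soft_thresh(-0.4539, 0.1115) = -0.3424
Iteration 4: beta = 0.6, y = -0.3424 + 0.6*(-0.3424 + 0.3259) = -0.3522
  grad(y) = 1.3642, v = y - alpha*grad = -0.4108
  prox(v) = soft_thresh(-0.4108, 0.1115) = -0.2992
f(x_4) = 8*(-0.2992)^2 + 7*(-0.2992) + 2.6*|-0.2992| = -0.6003


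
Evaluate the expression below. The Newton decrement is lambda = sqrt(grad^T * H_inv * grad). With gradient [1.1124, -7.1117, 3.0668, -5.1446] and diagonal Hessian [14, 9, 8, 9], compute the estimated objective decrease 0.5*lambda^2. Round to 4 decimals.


Step 1: H is diagonal, so H^(-1) * g = [0.0795, -0.7902, 0.3834, -0.5716].
Step 2: g^T H^(-1) g = sum_i g_i^2 / H_ii
  = (1.1124)^2/14 + (-7.1117)^2/9 + (3.0668)^2/8 + (-5.1446)^2/9
  = 0.0884 + 5.6196 + 1.1757 + 2.9408 = 9.8244
Step 3: Objective decrease = 0.5 * g^T H^(-1) g = 4.9122


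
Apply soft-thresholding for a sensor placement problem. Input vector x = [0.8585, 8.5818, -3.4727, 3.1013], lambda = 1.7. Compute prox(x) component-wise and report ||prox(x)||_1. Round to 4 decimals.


Soft-thresholding with lambda = 1.7:
prox(0.8585) = sign(0.8585)*max(|0.8585| - 1.7, 0) = 0.0
prox(8.5818) = sign(8.5818)*max(|8.5818| - 1.7, 0) = 6.8818
prox(-3.4727) = sign(-3.4727)*max(|-3.4727| - 1.7, 0) = -1.7727
prox(3.1013) = sign(3.1013)*max(|3.1013| - 1.7, 0) = 1.4013
prox(x) = [0.0, 6.8818, -1.7727, 1.4013]
||prox(x)||_1 = 0.0 + 6.8818 + 1.7727 + 1.4013 = 10.0558


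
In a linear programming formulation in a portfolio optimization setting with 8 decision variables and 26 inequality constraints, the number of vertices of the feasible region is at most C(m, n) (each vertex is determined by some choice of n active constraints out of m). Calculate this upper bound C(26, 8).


Each vertex corresponds to some choice of n active constraints out of m, so the number of vertices is at most C(m, n) = m! / (n!(m-n)!).
m = 26, n = 8
Numerator: 26 * 25 * 24 * 23 * 22 * 21 * 20 * 19
Denominator: 8! = 40320
C(26, 8) = 1562275


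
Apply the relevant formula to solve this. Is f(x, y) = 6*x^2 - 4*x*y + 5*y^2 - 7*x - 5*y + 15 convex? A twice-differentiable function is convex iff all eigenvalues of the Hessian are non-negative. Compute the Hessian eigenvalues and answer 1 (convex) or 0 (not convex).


The Hessian of f(x,y) = 6*x^2 - 4*x*y + 5*y^2 - 7*x - 5*y + 15 is:
H = [[12, -4], [-4, 10]]
Trace = 12 + 10 = 22
Determinant = 12*10 - (-4)^2 = 104
Discriminant = (22)^2 - 4*104 = 68.0
Eigenvalues: lambda_1 = 6.8769, lambda_2 = 15.1231
The function is convex.

1


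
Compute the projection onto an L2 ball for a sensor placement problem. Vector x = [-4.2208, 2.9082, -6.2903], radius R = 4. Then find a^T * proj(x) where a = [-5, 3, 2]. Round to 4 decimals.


Step 1: Compute ||x|| (intermediates to 6 decimals).
||x|| = sqrt((-4.2208)^2 + 2.9082^2 + (-6.2903)^2) = 8.114225
Step 2: Project.
Since ||x|| > R, scale = R/||x|| = 4/8.114225 = 0.492961, proj(x) = scale * x
proj(x) = [-2.08069, 1.433629, -3.100873]
Step 3: Dot product.
a^T * proj(x) = -5*(-2.08069) + 3*1.433629 + 2*(-3.100873) = 8.5026


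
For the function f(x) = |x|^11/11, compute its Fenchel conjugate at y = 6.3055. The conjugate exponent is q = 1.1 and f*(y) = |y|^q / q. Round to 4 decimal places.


The conjugate exponent q satisfies 1/p + 1/q = 1.
p = 11, so q = 11/(11 - 1) = 1.1
|y|^q = 6.3055^1.1 = 7.5804
f*(6.3055) = 7.5804 / 1.1 = 6.8913


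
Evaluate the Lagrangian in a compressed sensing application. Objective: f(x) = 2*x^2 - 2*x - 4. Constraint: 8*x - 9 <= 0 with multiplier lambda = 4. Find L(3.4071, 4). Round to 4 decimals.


Step 1: Evaluate f(x).
f(3.4071) = 2*3.4071^2 - 2*3.4071 - 4 = 12.4025
Step 2: Evaluate g(x).
g(3.4071) = 8*3.4071 - 9 = 18.2568
Step 3: Compute Lagrangian.
L = 12.4025 + 4*18.2568 = 85.4297


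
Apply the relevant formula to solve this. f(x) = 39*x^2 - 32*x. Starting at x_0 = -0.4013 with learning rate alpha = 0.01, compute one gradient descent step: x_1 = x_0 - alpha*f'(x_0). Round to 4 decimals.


We compute the gradient at x_0 and apply the update.
f'(x) = 78*x - 32
f'(-0.4013) = 78*-0.4013 - 32 = -63.3014
x_1 = -0.4013 - 0.01*-63.3014 = 0.2317


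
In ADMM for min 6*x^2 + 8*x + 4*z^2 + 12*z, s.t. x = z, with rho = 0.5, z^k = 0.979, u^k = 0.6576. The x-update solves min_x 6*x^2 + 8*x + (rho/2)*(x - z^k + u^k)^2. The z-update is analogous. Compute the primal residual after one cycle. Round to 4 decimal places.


ADMM iteration with rho = 0.5, z^k = 0.979, u^k = 0.6576
Step 1: x-update.
Minimize 6*x^2 + 8*x + (0.5/2)*(x - 0.979 + 0.6576)^2
FOC: (2*6 + 0.5)*x = -8 + 0.5*(0.979 - 0.6576)
x^{k+1} = -0.6271
Step 2: z-update.
Minimize 4*z^2 + 12*z + (0.5/2)*(-0.6271 - z + 0.6576)^2
FOC: (2*4 + 0.5)*z = -12 + 0.5*(-0.6271 + 0.6576)
z^{k+1} = -1.41
Step 3: u-update.
u^{k+1} = 0.6576 - 0.6271 + 1.41 = 1.4404
Step 4: Primal residual = |-0.6271 + 1.41| = 0.7828


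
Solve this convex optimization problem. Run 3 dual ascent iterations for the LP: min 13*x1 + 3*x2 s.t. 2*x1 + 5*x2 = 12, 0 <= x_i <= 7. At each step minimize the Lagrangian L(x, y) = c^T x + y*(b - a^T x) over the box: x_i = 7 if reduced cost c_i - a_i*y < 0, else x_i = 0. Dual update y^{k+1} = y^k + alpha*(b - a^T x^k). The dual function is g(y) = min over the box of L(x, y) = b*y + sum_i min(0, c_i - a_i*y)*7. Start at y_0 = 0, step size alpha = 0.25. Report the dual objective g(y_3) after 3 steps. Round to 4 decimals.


Dual ascent for LP: min 13*x1 + 3*x2, 2*x1 + 5*x2 = 12, 0 <= x_i <= 7
Step 1: y^k = 0.0, reduced costs: (13.0, 3.0)
  x^k = (0.0, 0.0), subgradient = b - a^T x = 12.0
  y^{k+1} = 0.0 + 0.25*12.0 = 3.0
Step 2: y^k = 3.0, reduced costs: (7.0, -12.0)
  x^k = (0.0, 7.0), subgradient = b - a^T x = -23.0
  y^{k+1} = 3.0 + 0.25*-23.0 = -2.75
Step 3: y^k = -2.75, reduced costs: (18.5, 16.75)
  x^k = (0.0, 0.0), subgradient = b - a^T x = 12.0
  y^{k+1} = -2.75 + 0.25*12.0 = 0.25
Dual objective at y_3 = 0.25: reduced costs (12.5, 1.75), box minimizer x = (0.0, 0.0)
g(y_3) = b*y + (c1 - a1*y)*x1 + (c2 - a2*y)*x2 = 12*0.25 + 12.5*0.0 + 1.75*0.0 = 3.0 + 0.0 + 0.0 = 3.0


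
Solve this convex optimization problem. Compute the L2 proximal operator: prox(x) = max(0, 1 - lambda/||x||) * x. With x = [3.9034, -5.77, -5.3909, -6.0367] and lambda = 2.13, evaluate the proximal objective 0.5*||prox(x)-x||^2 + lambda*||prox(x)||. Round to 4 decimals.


Step 1: Compute ||x||.
||x|| = 10.6786
Step 2: Compute scaling factor.
scale = max(0, 1 - 2.13/10.6786) = 0.8005
Step 3: prox(x) = [3.1248, -4.6191, -4.3156, -4.8326]
||prox(x)|| = 8.5486
Step 4: Proximal objective.
0.5*||prox-x||^2 = 2.2685
lambda*||prox|| = 18.2085
Total = 20.477


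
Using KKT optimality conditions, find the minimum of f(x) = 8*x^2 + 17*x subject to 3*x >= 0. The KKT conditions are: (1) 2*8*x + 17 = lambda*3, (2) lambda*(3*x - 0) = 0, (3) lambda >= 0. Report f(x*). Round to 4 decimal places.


Step 1: Try lambda = 0 (constraint inactive).
x_unc = -17/(2*8) = -1.0625
Check: 3*-1.0625 = -3.1875 < 0 -- violated!
Step 2: Constraint must be active: 3*x = 0
x* = 0/3 = 0.0
lambda = (2*8*0.0 + 17)/3 = 5.6667
Step 3: Compute optimal value.
f(x*) = 8*0.0^2 + 17*0.0 = 0.0


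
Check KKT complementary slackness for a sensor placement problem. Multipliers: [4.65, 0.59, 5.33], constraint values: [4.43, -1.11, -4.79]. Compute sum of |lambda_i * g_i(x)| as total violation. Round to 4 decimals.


KKT complementary slackness check:
lambda_1 * g_1 = 4.65 * 4.43 = 20.5995
lambda_2 * g_2 = 0.59 * -1.11 = -0.6549
lambda_3 * g_3 = 5.33 * -4.79 = -25.5307
Total violation = 20.5995 + 0.6549 + 25.5307 = 46.7851


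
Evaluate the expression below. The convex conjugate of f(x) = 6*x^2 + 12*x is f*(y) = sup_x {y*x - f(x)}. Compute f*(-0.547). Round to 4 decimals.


f*(y) = sup_x {y*x - a*x^2 - b*x} = sup_x {(y-b)*x - a*x^2}
FOC: (y - b) - 2a*x = 0 => x* = (y - b)/(2a)
x* = (-0.547 - 12)/(2*6) = -1.0456
f*(-0.547) = (y-b)^2/(4a) = (-0.547 - 12)^2/(4*6)
= 157.4272/24 = 6.5595


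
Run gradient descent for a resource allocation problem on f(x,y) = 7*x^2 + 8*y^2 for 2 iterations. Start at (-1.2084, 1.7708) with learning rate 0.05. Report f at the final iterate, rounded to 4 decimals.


Gradient descent on f(x,y) = 7*x^2 + 8*y^2.
Starting point: (-1.2084, 1.7708), alpha = 0.05
Step 1: grad_x = 2*7*-1.2084 = -16.9176, grad_y = 2*8*1.7708 = 28.3328
  x_1 = -1.2084 - 0.05*-16.9176 = -0.3625
  y_1 = 1.7708 - 0.05*28.3328 = 0.3542
Step 2: grad_x = 2*7*-0.3625 = -5.0753, grad_y = 2*8*0.3542 = 5.6666
  x_2 = -0.3625 - 0.05*-5.0753 = -0.1088
  y_2 = 0.3542 - 0.05*5.6666 = 0.0708
f(-0.1088, 0.0708) = 7*(-0.1088)^2 + 8*0.0708^2 = 0.1229


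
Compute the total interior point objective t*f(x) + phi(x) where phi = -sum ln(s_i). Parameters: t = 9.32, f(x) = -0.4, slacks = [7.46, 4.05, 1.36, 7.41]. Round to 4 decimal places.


Step 1: Compute log-barrier.
ln values: [2.0096, 1.3987, 0.3075, 2.0028]
phi = -(2.0096 + 1.3987 + 0.3075 + 2.0028) = -5.7186
Step 2: Compute augmented objective.
t*f(x) = 9.32*-0.4 = -3.728
Total = -3.728 - 5.7186 = -9.4466


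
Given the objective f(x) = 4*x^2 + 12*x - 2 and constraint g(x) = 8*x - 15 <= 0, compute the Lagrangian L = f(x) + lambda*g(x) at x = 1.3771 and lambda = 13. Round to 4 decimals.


Step 1: Evaluate f(x).
f(1.3771) = 4*1.3771^2 + 12*1.3771 - 2 = 22.1108
Step 2: Evaluate g(x).
g(1.3771) = 8*1.3771 - 15 = -3.9832
Step 3: Compute Lagrangian.
L = 22.1108 + 13*-3.9832 = -29.6708


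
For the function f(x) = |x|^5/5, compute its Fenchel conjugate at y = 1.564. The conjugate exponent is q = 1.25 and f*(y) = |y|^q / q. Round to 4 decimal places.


The conjugate exponent q satisfies 1/p + 1/q = 1.
p = 5, so q = 5/(5 - 1) = 1.25
|y|^q = 1.564^1.25 = 1.749
f*(1.564) = 1.749 / 1.25 = 1.3992


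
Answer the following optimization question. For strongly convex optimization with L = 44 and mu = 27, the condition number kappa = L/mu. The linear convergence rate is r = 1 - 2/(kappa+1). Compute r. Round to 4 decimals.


Step 1: Compute the condition number.
kappa = L/mu = 44/27 = 1.6296
Step 2: Compute the convergence rate.
r = 1 - 2/(kappa + 1) = 1 - 2*mu/(L + mu) = (L - mu)/(L + mu) = 17/71 = 0.2394


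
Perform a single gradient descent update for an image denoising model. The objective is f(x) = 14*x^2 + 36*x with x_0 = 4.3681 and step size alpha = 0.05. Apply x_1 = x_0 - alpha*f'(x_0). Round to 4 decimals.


We compute the gradient at x_0 and apply the update.
f'(x) = 28*x + 36
f'(4.3681) = 28*4.3681 + 36 = 158.3068
x_1 = 4.3681 - 0.05*158.3068 = -3.5472


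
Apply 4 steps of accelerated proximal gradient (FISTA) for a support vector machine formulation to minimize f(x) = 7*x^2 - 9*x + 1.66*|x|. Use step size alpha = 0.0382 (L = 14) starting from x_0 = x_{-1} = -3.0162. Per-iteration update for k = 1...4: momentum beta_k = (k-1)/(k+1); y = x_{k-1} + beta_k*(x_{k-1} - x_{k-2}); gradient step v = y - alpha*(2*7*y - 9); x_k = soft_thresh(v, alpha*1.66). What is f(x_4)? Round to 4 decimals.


FISTA on f(x) = 7*x^2 - 9*x + 1.66*|x|
L = 14, alpha = 0.0382
Iteration 1: beta = 0.0, y = -3.0162 + 0.0*(-3.0162 + 3.0162) = -3.0162
  grad(y) = -51.2268, v = y - alpha*grad = -1.0593
  prox(v) = soft_thresh(-1.0593, 0.0634) = -0.9959
Iteration 2: beta = 0.3333, y = -0.9959 + 0.3333*(-0.9959 + 3.0162) = -0.3225
  grad(y) = -13.515, v = y - alpha*grad = 0.1938
  prox(v) = soft_thresh(0.1938, 0.0634) = 0.1304
Iteration 3: beta = 0.5, y = 0.1304 + 0.5*(0.1304 + 0.9959) = 0.6935
  grad(y) = 0.7091, v = y - alpha*grad = 0.6664
  prox(v) = soft_thresh(0.6664, 0.0634) = 0.603
Iteration 4: beta = 0.6, y = 0.603 + 0.6*(0.603 - 0.1304) = 0.8866
  grad(y) = 3.4123, v = y - alpha*grad = 0.7562
  prox(v) = soft_thresh(0.7562, 0.0634) = 0.6928
f(x_4) = 7*0.6928^2 - 9*0.6928 + 1.66*|0.6928| = -1.7253


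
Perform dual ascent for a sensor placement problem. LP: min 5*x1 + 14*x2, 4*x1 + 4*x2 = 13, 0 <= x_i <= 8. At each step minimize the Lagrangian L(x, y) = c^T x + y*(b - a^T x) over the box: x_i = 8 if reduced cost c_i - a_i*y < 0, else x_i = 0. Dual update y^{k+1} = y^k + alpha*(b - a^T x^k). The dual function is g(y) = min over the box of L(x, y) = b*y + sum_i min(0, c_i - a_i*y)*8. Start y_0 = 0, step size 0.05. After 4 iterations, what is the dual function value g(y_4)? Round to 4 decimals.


Dual ascent for LP: min 5*x1 + 14*x2, 4*x1 + 4*x2 = 13, 0 <= x_i <= 8
Step 1: y^k = 0.0, reduced costs: (5.0, 14.0)
  x^k = (0.0, 0.0), subgradient = b - a^T x = 13.0
  y^{k+1} = 0.0 + 0.05*13.0 = 0.65
Step 2: y^k = 0.65, reduced costs: (2.4, 11.4)
  x^k = (0.0, 0.0), subgradient = b - a^T x = 13.0
  y^{k+1} = 0.65 + 0.05*13.0 = 1.3
Step 3: y^k = 1.3, reduced costs: (-0.2, 8.8)
  x^k = (8.0, 0.0), subgradient = b - a^T x = -19.0
  y^{k+1} = 1.3 + 0.05*-19.0 = 0.35
Step 4: y^k = 0.35, reduced costs: (3.6, 12.6)
  x^k = (0.0, 0.0), subgradient = b - a^T x = 13.0
  y^{k+1} = 0.35 + 0.05*13.0 = 1.0
Dual objective at y_4 = 1.0: reduced costs (1.0, 10.0), box minimizer x = (0.0, 0.0)
g(y_4) = b*y + (c1 - a1*y)*x1 + (c2 - a2*y)*x2 = 13*1.0 + 1.0*0.0 + 10.0*0.0 = 13.0 + 0.0 + 0.0 = 13.0


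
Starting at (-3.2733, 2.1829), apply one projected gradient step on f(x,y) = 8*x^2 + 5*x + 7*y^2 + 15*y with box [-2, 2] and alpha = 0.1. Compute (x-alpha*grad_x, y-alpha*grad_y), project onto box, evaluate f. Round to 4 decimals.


Step 1: Compute gradient at (-3.2733, 2.1829).
grad_x = 2*8*-3.2733 + 5 = -47.3728
grad_y = 2*7*2.1829 + 15 = 45.5606
Step 2: Gradient step.
x_raw = -3.2733 - 0.1*-47.3728 = 1.464
y_raw = 2.1829 - 0.1*45.5606 = -2.3732
Step 3: Project onto [-2, 2].
x_proj = clip(1.464) = 1.464
y_proj = clip(-2.3732) = -2.0
Step 4: Evaluate f.
f(1.464, -2.0) = 22.4658


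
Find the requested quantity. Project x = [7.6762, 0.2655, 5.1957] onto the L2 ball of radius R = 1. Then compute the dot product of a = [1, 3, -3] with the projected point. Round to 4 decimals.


Step 1: Compute ||x|| (intermediates to 6 decimals).
||x|| = sqrt(7.6762^2 + 0.2655^2 + 5.1957^2) = 9.27307
Step 2: Project.
Since ||x|| > R, scale = R/||x|| = 1/9.27307 = 0.107839, proj(x) = scale * x
proj(x) = [0.827794, 0.028631, 0.560299]
Step 3: Dot product.
a^T * proj(x) = 1*0.827794 + 3*0.028631 - 3*0.560299 = -0.7672


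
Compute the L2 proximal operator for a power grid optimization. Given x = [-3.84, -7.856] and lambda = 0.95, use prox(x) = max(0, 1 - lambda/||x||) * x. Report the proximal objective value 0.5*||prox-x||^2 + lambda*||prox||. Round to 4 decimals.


Step 1: Compute ||x||.
||x|| = 8.7443
Step 2: Compute scaling factor.
scale = max(0, 1 - 0.95/8.7443) = 0.8914
Step 3: prox(x) = [-3.4228, -7.0025]
||prox(x)|| = 7.7943
Step 4: Proximal objective.
0.5*||prox-x||^2 = 0.4513
lambda*||prox|| = 7.4046
Total = 7.8558


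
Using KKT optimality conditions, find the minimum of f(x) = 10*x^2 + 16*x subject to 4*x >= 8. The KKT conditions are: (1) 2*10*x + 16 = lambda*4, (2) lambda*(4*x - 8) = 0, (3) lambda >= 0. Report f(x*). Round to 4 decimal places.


Step 1: Try lambda = 0 (constraint inactive).
x_unc = -16/(2*10) = -0.8
Check: 4*-0.8 = -3.2 < 8 -- violated!
Step 2: Constraint must be active: 4*x = 8
x* = 8/4 = 2.0
lambda = (2*10*2.0 + 16)/4 = 14.0
Step 3: Compute optimal value.
f(x*) = 10*2.0^2 + 16*2.0 = 72.0


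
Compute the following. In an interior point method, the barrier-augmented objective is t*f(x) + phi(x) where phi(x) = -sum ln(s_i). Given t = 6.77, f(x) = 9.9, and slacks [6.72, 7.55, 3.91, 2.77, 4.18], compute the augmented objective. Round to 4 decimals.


Step 1: Compute log-barrier.
ln values: [1.9051, 2.0215, 1.3635, 1.0188, 1.4303]
phi = -(1.9051 + 2.0215 + 1.3635 + 1.0188 + 1.4303) = -7.7393
Step 2: Compute augmented objective.
t*f(x) = 6.77*9.9 = 67.023
Total = 67.023 - 7.7393 = 59.2837


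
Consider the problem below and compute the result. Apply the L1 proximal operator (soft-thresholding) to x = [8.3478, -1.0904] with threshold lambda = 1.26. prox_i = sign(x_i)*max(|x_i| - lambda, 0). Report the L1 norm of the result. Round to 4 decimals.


Soft-thresholding with lambda = 1.26:
prox(8.3478) = sign(8.3478)*max(|8.3478| - 1.26, 0) = 7.0878
prox(-1.0904) = sign(-1.0904)*max(|-1.0904| - 1.26, 0) = 0.0
prox(x) = [7.0878, 0.0]
||prox(x)||_1 = 7.0878 + 0.0 = 7.0878


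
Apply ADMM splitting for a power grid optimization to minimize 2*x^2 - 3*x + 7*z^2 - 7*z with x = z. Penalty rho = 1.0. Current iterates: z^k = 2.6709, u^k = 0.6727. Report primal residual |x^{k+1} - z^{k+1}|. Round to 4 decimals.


ADMM iteration with rho = 1.0, z^k = 2.6709, u^k = 0.6727
Step 1: x-update.
Minimize 2*x^2 - 3*x + (1.0/2)*(x - 2.6709 + 0.6727)^2
FOC: (2*2 + 1.0)*x = 3 + 1.0*(2.6709 - 0.6727)
x^{k+1} = 0.9996
Step 2: z-update.
Minimize 7*z^2 - 7*z + (1.0/2)*(0.9996 - z + 0.6727)^2
FOC: (2*7 + 1.0)*z = 7 + 1.0*(0.9996 + 0.6727)
z^{k+1} = 0.5782
Step 3: u-update.
u^{k+1} = 0.6727 + 0.9996 - 0.5782 = 1.0942
Step 4: Primal residual = |0.9996 - 0.5782| = 0.4215


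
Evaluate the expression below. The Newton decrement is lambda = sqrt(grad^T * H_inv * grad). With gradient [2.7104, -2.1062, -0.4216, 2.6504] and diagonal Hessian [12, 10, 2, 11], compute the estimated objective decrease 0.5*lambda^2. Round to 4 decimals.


Step 1: H is diagonal, so H^(-1) * g = [0.2259, -0.2106, -0.2108, 0.2409].
Step 2: g^T H^(-1) g = sum_i g_i^2 / H_ii
  = (2.7104)^2/12 + (-2.1062)^2/10 + (-0.4216)^2/2 + (2.6504)^2/11
  = 0.6122 + 0.4436 + 0.0889 + 0.6386 = 1.7833
Step 3: Objective decrease = 0.5 * g^T H^(-1) g = 0.8916


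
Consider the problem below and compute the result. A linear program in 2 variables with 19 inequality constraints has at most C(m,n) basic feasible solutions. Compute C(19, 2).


Each vertex corresponds to some choice of n active constraints out of m, so the number of vertices is at most C(m, n) = m! / (n!(m-n)!).
m = 19, n = 2
Numerator: 19 * 18
Denominator: 2! = 2
C(19, 2) = 171


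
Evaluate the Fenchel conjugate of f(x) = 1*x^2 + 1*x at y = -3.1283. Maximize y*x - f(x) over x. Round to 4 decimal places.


f*(y) = sup_x {y*x - a*x^2 - b*x} = sup_x {(y-b)*x - a*x^2}
FOC: (y - b) - 2a*x = 0 => x* = (y - b)/(2a)
x* = (-3.1283 - 1)/(2*1) = -2.0642
f*(-3.1283) = (y-b)^2/(4a) = (-3.1283 - 1)^2/(4*1)
= 17.0429/4 = 4.2607


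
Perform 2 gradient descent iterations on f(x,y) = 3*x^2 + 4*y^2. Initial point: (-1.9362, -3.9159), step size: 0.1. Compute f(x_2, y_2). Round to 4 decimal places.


Gradient descent on f(x,y) = 3*x^2 + 4*y^2.
Starting point: (-1.9362, -3.9159), alpha = 0.1
Step 1: grad_x = 2*3*-1.9362 = -11.6172, grad_y = 2*4*-3.9159 = -31.3272
  x_1 = -1.9362 - 0.1*-11.6172 = -0.7745
  y_1 = -3.9159 - 0.1*-31.3272 = -0.7832
Step 2: grad_x = 2*3*-0.7745 = -4.6469, grad_y = 2*4*-0.7832 = -6.2654
  x_2 = -0.7745 - 0.1*-4.6469 = -0.3098
  y_2 = -0.7832 - 0.1*-6.2654 = -0.1566
f(-0.3098, -0.1566) = 3*(-0.3098)^2 + 4*(-0.1566)^2 = 0.3861


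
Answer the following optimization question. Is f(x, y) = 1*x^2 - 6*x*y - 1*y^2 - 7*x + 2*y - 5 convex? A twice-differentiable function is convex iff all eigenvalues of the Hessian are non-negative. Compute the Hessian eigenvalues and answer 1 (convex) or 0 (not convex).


The Hessian of f(x,y) = 1*x^2 - 6*x*y - 1*y^2 - 7*x + 2*y - 5 is:
H = [[2, -6], [-6, -2]]
Trace = 2 - 2 = 0
Determinant = 2*-2 - (-6)^2 = -40
Discriminant = (0)^2 - 4*-40 = 160.0
Eigenvalues: lambda_1 = -6.3246, lambda_2 = 6.3246
The function is not convex.

0


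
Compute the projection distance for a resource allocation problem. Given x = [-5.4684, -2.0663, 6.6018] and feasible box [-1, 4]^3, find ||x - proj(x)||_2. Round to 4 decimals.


Project each component onto [-1, 4].
clip(-5.4684) = -1.0, clip(-2.0663) = -1.0, clip(6.6018) = 4.0
Projection = [-1.0, -1.0, 4.0]
Squared diffs: [19.9666, 1.137, 6.7694]
Distance = sqrt(27.873) = 5.2795


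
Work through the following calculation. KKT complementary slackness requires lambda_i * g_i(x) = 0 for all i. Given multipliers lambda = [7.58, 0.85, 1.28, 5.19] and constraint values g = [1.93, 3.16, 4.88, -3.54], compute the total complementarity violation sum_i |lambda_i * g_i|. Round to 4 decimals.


KKT complementary slackness check:
lambda_1 * g_1 = 7.58 * 1.93 = 14.6294
lambda_2 * g_2 = 0.85 * 3.16 = 2.686
lambda_3 * g_3 = 1.28 * 4.88 = 6.2464
lambda_4 * g_4 = 5.19 * -3.54 = -18.3726
Total violation = 14.6294 + 2.686 + 6.2464 + 18.3726 = 41.9344


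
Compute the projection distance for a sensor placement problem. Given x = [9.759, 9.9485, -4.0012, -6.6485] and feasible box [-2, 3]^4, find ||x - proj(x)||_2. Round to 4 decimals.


Project each component onto [-2, 3].
clip(9.759) = 3.0, clip(9.9485) = 3.0, clip(-4.0012) = -2.0, clip(-6.6485) = -2.0
Projection = [3.0, 3.0, -2.0, -2.0]
Squared diffs: [45.6841, 48.2817, 4.0048, 21.6086]
Distance = sqrt(119.5792) = 10.9352


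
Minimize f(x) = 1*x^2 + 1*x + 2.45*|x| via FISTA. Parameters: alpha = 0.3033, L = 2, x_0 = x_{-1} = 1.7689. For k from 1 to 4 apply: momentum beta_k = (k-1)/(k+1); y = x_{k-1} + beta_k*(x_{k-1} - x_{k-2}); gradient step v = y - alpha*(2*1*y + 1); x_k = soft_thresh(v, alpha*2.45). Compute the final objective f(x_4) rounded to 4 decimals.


FISTA on f(x) = 1*x^2 + 1*x + 2.45*|x|
L = 2, alpha = 0.3033
Iteration 1: beta = 0.0, y = 1.7689 + 0.0*(1.7689 - 1.7689) = 1.7689
  grad(y) = 4.5378, v = y - alpha*grad = 0.3926
  prox(v) = soft_thresh(0.3926, 0.7431) = 0.0
Iteration 2: beta = 0.3333, y = 0.0 + 0.3333*(0.0 - 1.7689) = -0.5896
  grad(y) = -0.1793, v = y - alpha*grad = -0.5353
  prox(v) = soft_thresh(-0.5353, 0.7431) = 0.0
Iteration 3: beta = 0.5, y = 0.0 + 0.5*(0.0 - 0.0) = 0.0
  grad(y) = 1.0, v = y - alpha*grad = -0.3033
  prox(v) = soft_thresh(-0.3033, 0.7431) = 0.0
Iteration 4: beta = 0.6, y = 0.0 + 0.6*(0.0 - 0.0) = 0.0
  grad(y) = 1.0, v = y - alpha*grad = -0.3033
  prox(v) = soft_thresh(-0.3033, 0.7431) = 0.0
f(x_4) = 1*0.0^2 + 1*0.0 + 2.45*|0.0| = 0.0


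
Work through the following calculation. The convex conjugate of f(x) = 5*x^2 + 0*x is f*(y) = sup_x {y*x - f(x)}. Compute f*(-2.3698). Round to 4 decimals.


f*(y) = sup_x {y*x - a*x^2 - b*x} = sup_x {(y-b)*x - a*x^2}
FOC: (y - b) - 2a*x = 0 => x* = (y - b)/(2a)
x* = (-2.3698 - 0)/(2*5) = -0.237
f*(-2.3698) = (y-b)^2/(4a) = (-2.3698 - 0)^2/(4*5)
= 5.616/20 = 0.2808


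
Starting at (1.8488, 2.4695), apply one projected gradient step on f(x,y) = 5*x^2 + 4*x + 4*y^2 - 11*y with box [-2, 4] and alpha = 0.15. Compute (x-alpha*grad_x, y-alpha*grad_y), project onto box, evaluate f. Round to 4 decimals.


Step 1: Compute gradient at (1.8488, 2.4695).
grad_x = 2*5*1.8488 + 4 = 22.488
grad_y = 2*4*2.4695 - 11 = 8.756
Step 2: Gradient step.
x_raw = 1.8488 - 0.15*22.488 = -1.5244
y_raw = 2.4695 - 0.15*8.756 = 1.1561
Step 3: Project onto [-2, 4].
x_proj = clip(-1.5244) = -1.5244
y_proj = clip(1.1561) = 1.1561
Step 4: Evaluate f.
f(-1.5244, 1.1561) = -1.8495


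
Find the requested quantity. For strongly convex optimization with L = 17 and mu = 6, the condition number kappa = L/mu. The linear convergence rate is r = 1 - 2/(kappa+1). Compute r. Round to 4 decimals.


Step 1: Compute the condition number.
kappa = L/mu = 17/6 = 2.8333
Step 2: Compute the convergence rate.
r = 1 - 2/(kappa + 1) = 1 - 2*mu/(L + mu) = (L - mu)/(L + mu) = 11/23 = 0.4783


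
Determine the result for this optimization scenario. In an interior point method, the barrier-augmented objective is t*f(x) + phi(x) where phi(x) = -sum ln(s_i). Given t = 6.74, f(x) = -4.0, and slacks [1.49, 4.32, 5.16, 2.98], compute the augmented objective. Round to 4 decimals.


Step 1: Compute log-barrier.
ln values: [0.3988, 1.4633, 1.6409, 1.0919]
phi = -(0.3988 + 1.4633 + 1.6409 + 1.0919) = -4.5949
Step 2: Compute augmented objective.
t*f(x) = 6.74*-4.0 = -26.96
Total = -26.96 - 4.5949 = -31.5549


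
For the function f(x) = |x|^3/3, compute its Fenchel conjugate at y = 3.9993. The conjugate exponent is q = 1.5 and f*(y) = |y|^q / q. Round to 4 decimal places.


The conjugate exponent q satisfies 1/p + 1/q = 1.
p = 3, so q = 3/(3 - 1) = 1.5
|y|^q = 3.9993^1.5 = 7.9979
f*(3.9993) = 7.9979 / 1.5 = 5.3319


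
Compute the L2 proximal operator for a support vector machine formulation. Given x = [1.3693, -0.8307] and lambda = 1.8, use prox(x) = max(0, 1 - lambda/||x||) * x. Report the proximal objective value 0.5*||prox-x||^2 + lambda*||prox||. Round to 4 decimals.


Step 1: Compute ||x||.
||x|| = 1.6016
Step 2: Compute scaling factor.
scale = max(0, 1 - 1.8/1.6016) = 0.0
Step 3: prox(x) = [0.0, -0.0]
||prox(x)|| = 0.0
Step 4: Proximal objective.
0.5*||prox-x||^2 = 1.2825
lambda*||prox|| = 0.0
Total = 1.2825


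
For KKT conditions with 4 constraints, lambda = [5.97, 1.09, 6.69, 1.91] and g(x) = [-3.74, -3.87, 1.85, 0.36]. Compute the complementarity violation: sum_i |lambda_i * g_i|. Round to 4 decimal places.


KKT complementary slackness check:
lambda_1 * g_1 = 5.97 * -3.74 = -22.3278
lambda_2 * g_2 = 1.09 * -3.87 = -4.2183
lambda_3 * g_3 = 6.69 * 1.85 = 12.3765
lambda_4 * g_4 = 1.91 * 0.36 = 0.6876
Total violation = 22.3278 + 4.2183 + 12.3765 + 0.6876 = 39.6102


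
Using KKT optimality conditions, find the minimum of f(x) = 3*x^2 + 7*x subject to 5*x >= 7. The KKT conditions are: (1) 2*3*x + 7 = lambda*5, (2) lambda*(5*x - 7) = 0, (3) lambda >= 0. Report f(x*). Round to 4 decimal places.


Step 1: Try lambda = 0 (constraint inactive).
x_unc = -7/(2*3) = -1.1667
Check: 5*-1.1667 = -5.8335 < 7 -- violated!
Step 2: Constraint must be active: 5*x = 7
x* = 7/5 = 1.4
lambda = (2*3*1.4 + 7)/5 = 3.08
Step 3: Compute optimal value.
f(x*) = 3*1.4^2 + 7*1.4 = 15.68


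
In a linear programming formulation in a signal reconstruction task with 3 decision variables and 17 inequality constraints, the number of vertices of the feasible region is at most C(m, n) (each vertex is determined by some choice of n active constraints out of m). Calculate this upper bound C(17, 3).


Each vertex corresponds to some choice of n active constraints out of m, so the number of vertices is at most C(m, n) = m! / (n!(m-n)!).
m = 17, n = 3
Numerator: 17 * 16 * 15
Denominator: 3! = 6
C(17, 3) = 680


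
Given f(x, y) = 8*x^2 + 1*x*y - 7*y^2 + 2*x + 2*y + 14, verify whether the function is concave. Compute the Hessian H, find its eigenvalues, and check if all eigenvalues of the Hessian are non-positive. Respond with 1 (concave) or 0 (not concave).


The Hessian of f(x,y) = 8*x^2 + 1*x*y - 7*y^2 + 2*x + 2*y + 14 is:
H = [[16, 1], [1, -14]]
Trace = 16 - 14 = 2
Determinant = 16*-14 - (1)^2 = -225
Discriminant = (2)^2 - 4*-225 = 904.0
Eigenvalues: lambda_1 = -14.0333, lambda_2 = 16.0333
The function is not concave.

0


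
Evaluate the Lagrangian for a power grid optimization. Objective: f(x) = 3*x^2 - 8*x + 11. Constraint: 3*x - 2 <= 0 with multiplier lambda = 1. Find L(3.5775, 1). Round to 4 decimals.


Step 1: Evaluate f(x).
f(3.5775) = 3*3.5775^2 - 8*3.5775 + 11 = 20.7755
Step 2: Evaluate g(x).
g(3.5775) = 3*3.5775 - 2 = 8.7325
Step 3: Compute Lagrangian.
L = 20.7755 + 1*8.7325 = 29.508
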